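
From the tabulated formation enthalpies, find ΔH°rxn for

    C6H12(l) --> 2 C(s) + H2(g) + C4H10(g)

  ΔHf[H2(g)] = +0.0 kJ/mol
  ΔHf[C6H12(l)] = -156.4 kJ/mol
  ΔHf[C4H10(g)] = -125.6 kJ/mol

ΔH°rxn = 30.8 kJ/mol

ΔH°rxn = Σ nΔHf°(products) − Σ nΔHf°(reactants).
Products: 2·(+0.0) + 1·(+0.0) + 1·(-125.6) = -125.6
Reactants: 1·(-156.4) = -156.4
ΔH°rxn = (-125.6) − (-156.4) = 30.8 kJ/mol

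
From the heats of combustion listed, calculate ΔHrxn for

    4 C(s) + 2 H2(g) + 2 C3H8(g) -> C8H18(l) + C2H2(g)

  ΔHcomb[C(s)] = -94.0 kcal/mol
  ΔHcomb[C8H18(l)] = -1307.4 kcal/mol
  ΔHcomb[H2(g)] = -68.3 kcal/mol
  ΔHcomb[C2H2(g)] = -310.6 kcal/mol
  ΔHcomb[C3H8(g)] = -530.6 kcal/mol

ΔHrxn = 44.2 kcal/mol

With combustion enthalpies, reactants minus products:
= [4·(-94.0) + 2·(-68.3) + 2·(-530.6)] − [1·(-1307.4) + 1·(-310.6)]
= 44.2 kcal/mol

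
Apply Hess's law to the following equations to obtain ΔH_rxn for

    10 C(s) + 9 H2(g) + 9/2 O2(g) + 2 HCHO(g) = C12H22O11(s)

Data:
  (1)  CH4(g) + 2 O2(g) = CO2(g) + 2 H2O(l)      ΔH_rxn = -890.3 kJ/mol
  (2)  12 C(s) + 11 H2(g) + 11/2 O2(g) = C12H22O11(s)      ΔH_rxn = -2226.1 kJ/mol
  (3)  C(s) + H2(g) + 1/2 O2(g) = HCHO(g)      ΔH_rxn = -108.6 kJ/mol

ΔH_rxn = -2008.9 kJ/mol

(1): not needed.
(2) as written: -2226.1 kJ/mol
(3) reversed and × 2: (-2)·(-108.6) = +217.2 kJ/mol
By Hess's law, ΔH_rxn = (-2226.1) + (+217.2) = -2008.9 kJ/mol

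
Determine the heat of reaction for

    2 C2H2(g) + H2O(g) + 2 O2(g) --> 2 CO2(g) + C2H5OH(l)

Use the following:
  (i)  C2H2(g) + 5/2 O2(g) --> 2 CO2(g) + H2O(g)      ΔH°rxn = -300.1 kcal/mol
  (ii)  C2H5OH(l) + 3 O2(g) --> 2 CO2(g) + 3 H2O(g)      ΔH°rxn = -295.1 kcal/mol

(i) × 2 (×2 to match 2 C2H2(g) in the target): (2)·(-300.1) = -600.2 kcal/mol
(ii) reversed (C2H5OH(l) must end up as a product): +295.1 kcal/mol
Summing the manipulated equations, ΔH°rxn = (-600.2) + (+295.1) = -305.1 kcal/mol

ΔH°rxn = -305.1 kcal/mol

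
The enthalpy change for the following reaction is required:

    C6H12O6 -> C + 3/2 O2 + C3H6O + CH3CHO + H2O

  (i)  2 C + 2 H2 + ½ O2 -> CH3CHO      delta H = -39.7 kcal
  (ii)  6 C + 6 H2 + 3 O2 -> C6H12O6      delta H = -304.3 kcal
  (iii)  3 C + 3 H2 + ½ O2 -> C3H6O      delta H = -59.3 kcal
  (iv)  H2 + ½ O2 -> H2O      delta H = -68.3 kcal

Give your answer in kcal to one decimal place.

(i) as written: -39.7 kcal
(ii) reversed: +304.3 kcal
(iii) as written: -59.3 kcal
(iv) as written: -68.3 kcal
By Hess's law, delta H = (1)·(-39.7) + (-1)·(-304.3) + (1)·(-59.3) + (1)·(-68.3) = 137.0 kcal

delta H = 137.0 kcal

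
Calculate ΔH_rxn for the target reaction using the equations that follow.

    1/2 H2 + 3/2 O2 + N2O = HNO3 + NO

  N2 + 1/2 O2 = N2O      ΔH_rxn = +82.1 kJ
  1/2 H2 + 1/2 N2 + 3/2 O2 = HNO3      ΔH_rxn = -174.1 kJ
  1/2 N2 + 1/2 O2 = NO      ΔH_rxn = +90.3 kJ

equation 1 reversed: -82.1 kJ
equation 2 as written: -174.1 kJ
equation 3 as written: +90.3 kJ
Summing the manipulated equations, ΔH_rxn = (-1)·(+82.1) + (1)·(-174.1) + (1)·(+90.3) = -165.9 kJ

ΔH_rxn = -165.9 kJ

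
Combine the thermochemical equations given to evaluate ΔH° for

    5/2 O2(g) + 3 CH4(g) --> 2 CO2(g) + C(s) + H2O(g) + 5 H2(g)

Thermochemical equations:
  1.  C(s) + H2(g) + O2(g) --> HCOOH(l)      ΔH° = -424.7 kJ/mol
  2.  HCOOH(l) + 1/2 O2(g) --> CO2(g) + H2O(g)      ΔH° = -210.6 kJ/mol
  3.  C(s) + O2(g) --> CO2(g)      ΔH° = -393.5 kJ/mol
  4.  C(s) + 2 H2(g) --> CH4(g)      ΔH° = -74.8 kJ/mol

eq. 1 as written: -424.7 kJ/mol
eq. 2 as written: -210.6 kJ/mol
eq. 3 as written: -393.5 kJ/mol
eq. 4 reversed and × 3: (-3)·(-74.8) = +224.4 kJ/mol
Combining the equations, ΔH° = (1)·(-424.7) + (1)·(-210.6) + (1)·(-393.5) + (-3)·(-74.8) = -804.4 kJ/mol

ΔH° = -804.4 kJ/mol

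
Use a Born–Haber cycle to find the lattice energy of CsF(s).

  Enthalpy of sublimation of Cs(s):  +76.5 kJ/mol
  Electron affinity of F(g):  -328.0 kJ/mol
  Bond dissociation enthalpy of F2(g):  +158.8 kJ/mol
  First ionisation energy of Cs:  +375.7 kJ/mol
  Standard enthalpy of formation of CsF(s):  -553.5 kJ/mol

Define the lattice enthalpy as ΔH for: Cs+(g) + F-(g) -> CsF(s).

U = -757.1 kJ/mol

ΔHf° = 1·ΔHsub + 1·(ΣIE) + 1/2·D(F2) + 1·EA + U
-553.5 = 1·(+76.5) + 1·(+375.7) + 1/2·(+158.8) + 1·(-328.0) + U
U = -553.5 − (+203.6) = -757.1 kJ/mol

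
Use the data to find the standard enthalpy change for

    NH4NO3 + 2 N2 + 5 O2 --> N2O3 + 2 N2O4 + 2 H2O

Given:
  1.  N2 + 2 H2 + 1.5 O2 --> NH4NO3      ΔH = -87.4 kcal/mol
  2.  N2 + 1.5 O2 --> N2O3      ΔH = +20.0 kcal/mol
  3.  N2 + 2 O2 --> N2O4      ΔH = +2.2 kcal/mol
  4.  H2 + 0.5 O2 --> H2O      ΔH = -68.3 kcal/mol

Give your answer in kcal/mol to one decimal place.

ΔH = -24.8 kcal/mol

eq. 1 reversed: +87.4 kcal/mol
eq. 2 as written: +20.0 kcal/mol
eq. 3 × 2: (2)·(+2.2) = +4.4 kcal/mol
eq. 4 × 2: (2)·(-68.3) = -136.6 kcal/mol
Combining the equations, ΔH = (+87.4) + (+20.0) + (+4.4) + (-136.6) = -24.8 kcal/mol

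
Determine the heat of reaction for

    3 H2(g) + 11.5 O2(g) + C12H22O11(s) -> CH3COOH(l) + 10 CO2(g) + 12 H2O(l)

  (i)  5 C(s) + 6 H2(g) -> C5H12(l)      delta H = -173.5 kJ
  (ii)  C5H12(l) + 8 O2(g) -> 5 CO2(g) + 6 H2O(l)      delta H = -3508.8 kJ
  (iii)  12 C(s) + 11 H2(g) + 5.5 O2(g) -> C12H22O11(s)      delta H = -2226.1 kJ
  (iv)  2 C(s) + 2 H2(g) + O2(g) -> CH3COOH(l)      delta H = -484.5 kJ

delta H = -5623.0 kJ

(i) × 2: (2)·(-173.5) = -347.0 kJ
(ii) × 2: (2)·(-3508.8) = -7017.6 kJ
(iii) reversed: +2226.1 kJ
(iv) as written: -484.5 kJ
Since enthalpy is a state function, delta H = (-347.0) + (-7017.6) + (+2226.1) + (-484.5) = -5623.0 kJ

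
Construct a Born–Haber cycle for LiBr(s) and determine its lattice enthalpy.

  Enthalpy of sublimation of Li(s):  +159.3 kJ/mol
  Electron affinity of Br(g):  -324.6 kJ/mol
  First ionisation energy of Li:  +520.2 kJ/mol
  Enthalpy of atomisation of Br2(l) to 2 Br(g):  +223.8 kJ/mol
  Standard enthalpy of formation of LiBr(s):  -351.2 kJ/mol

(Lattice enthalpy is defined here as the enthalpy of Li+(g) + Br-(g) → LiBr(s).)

ΔHf° = 1·ΔHsub + 1·(ΣIE) + 1/2·D(Br2) + 1·EA + U
-351.2 = 1·(+159.3) + 1·(+520.2) + 1/2·(+223.8) + 1·(-324.6) + U
U = -351.2 − (+466.8) = -818.0 kJ/mol

U = -818.0 kJ/mol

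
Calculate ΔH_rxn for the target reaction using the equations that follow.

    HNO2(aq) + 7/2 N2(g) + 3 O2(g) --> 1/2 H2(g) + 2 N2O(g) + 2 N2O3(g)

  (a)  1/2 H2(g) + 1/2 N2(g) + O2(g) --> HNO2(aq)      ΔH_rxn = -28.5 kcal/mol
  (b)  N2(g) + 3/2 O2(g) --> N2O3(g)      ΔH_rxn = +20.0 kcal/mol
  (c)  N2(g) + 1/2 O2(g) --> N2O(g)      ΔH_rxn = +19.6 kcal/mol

ΔH_rxn = 107.7 kcal/mol

(a) reversed: +28.5 kcal/mol
(b) × 2: (2)·(+20.0) = +40.0 kcal/mol
(c) × 2: (2)·(+19.6) = +39.2 kcal/mol
ΔH_rxn = (+28.5) + (+40.0) + (+39.2) = 107.7 kcal/mol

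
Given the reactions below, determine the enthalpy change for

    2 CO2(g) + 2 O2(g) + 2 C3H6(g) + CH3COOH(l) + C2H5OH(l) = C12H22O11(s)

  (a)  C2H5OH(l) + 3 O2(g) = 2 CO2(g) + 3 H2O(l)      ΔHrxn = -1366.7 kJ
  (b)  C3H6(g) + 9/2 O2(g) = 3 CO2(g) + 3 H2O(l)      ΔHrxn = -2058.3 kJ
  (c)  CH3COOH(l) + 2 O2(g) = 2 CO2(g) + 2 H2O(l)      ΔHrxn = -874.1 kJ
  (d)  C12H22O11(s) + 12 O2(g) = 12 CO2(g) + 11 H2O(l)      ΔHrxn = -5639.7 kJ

(a) as written: -1366.7 kJ
(b) × 2: (2)·(-2058.3) = -4116.6 kJ
(c) as written: -874.1 kJ
(d) reversed: +5639.7 kJ
Since enthalpy is a state function, ΔHrxn = (1)·(-1366.7) + (2)·(-2058.3) + (1)·(-874.1) + (-1)·(-5639.7) = -717.7 kJ

ΔHrxn = -717.7 kJ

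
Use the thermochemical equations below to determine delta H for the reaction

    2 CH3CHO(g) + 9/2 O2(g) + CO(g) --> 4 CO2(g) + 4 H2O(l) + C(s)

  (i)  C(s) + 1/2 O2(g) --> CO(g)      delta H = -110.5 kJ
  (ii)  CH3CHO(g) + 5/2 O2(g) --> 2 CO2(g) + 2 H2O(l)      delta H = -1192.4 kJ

(i) reversed (reverse to put CO(g) on the reactant side): +110.5 kJ
(ii) × 2 (×2 to match 2 CH3CHO(g) in the target): (2)·(-1192.4) = -2384.8 kJ
Since enthalpy is a state function, delta H = (+110.5) + (-2384.8) = -2274.3 kJ

delta H = -2274.3 kJ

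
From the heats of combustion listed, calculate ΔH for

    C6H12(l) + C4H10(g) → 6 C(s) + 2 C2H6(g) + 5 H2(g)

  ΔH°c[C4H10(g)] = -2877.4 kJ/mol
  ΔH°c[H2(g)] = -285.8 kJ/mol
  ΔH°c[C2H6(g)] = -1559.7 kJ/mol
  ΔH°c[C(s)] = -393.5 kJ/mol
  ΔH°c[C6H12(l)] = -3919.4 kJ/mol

With combustion enthalpies, reactants minus products:
= [1·(-3919.4) + 1·(-2877.4)] − [6·(-393.5) + 2·(-1559.7) + 5·(-285.8)]
= 112.6 kJ/mol

ΔH = 112.6 kJ/mol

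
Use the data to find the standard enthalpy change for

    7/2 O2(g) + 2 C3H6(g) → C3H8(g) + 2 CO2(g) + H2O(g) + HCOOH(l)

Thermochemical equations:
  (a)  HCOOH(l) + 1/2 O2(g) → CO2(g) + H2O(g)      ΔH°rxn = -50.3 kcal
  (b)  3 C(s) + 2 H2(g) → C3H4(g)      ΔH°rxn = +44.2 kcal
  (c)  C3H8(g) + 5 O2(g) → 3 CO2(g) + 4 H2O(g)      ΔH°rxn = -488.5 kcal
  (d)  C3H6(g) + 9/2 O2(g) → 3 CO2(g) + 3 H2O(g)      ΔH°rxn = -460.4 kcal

ΔH°rxn = -382.0 kcal

(a) reversed (reverse to put HCOOH(l) on the product side): +50.3 kcal
(b): not needed (C3H4(g) appears nowhere else).
(c) reversed (C3H8(g) must end up as a product): +488.5 kcal
(d) × 2 (×2 to match 2 C3H6(g) in the target): (2)·(-460.4) = -920.8 kcal
Since enthalpy is a state function, ΔH°rxn = (+50.3) + (+488.5) + (-920.8) = -382.0 kcal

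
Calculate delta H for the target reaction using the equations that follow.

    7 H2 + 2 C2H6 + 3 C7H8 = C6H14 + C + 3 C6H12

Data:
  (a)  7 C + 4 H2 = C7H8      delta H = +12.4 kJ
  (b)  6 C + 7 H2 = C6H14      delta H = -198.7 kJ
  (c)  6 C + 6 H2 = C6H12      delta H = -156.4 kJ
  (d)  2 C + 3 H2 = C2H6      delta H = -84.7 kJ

(a) reversed and × 3 (reverse to put C7H8 on the reactant side; scale by 3 for the 3 C7H8): (-3)·(+12.4) = -37.2 kJ
(b) as written (C6H14 already on the product side): -198.7 kJ
(c) × 3 (×3 to match 3 C6H12 in the target): (3)·(-156.4) = -469.2 kJ
(d) reversed and × 2 (reverse to put C2H6 on the reactant side; scale by 2 for the 2 C2H6): (-2)·(-84.7) = +169.4 kJ
delta H = (-3)·(+12.4) + (1)·(-198.7) + (3)·(-156.4) + (-2)·(-84.7) = -535.7 kJ

delta H = -535.7 kJ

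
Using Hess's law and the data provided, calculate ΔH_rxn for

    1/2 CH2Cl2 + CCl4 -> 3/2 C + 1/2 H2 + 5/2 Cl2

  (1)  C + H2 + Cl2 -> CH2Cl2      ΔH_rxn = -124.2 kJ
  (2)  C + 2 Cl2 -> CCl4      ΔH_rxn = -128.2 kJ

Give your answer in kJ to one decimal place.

(1) reversed and × 1/2: (-1/2)·(-124.2) = +62.1 kJ
(2) reversed: +128.2 kJ
ΔH_rxn = (+62.1) + (+128.2) = 190.3 kJ

ΔH_rxn = 190.3 kJ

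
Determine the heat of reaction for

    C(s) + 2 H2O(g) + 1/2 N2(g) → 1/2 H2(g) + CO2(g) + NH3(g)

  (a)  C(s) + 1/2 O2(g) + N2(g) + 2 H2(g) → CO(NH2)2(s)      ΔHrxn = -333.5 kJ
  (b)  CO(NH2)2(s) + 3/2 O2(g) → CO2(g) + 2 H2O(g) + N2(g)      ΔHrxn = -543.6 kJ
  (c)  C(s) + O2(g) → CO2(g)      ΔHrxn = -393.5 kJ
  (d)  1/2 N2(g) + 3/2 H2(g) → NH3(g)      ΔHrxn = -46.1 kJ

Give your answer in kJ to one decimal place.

ΔHrxn = 44.0 kJ

(a) reversed: +333.5 kJ
(b) reversed: +543.6 kJ
(c) × 2: (2)·(-393.5) = -787.0 kJ
(d) as written: -46.1 kJ
By Hess's law, ΔHrxn = (+333.5) + (+543.6) + (-787.0) + (-46.1) = 44.0 kJ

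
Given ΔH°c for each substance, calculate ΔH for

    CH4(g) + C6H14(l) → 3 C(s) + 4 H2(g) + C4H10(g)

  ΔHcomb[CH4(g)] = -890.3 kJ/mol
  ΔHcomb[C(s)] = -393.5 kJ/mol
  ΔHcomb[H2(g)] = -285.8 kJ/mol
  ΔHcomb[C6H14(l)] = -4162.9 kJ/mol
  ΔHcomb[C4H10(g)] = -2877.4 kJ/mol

ΔH = 147.9 kJ/mol

With combustion enthalpies, reactants minus products:
= [1·(-890.3) + 1·(-4162.9)] − [3·(-393.5) + 4·(-285.8) + 1·(-2877.4)]
= 147.9 kJ/mol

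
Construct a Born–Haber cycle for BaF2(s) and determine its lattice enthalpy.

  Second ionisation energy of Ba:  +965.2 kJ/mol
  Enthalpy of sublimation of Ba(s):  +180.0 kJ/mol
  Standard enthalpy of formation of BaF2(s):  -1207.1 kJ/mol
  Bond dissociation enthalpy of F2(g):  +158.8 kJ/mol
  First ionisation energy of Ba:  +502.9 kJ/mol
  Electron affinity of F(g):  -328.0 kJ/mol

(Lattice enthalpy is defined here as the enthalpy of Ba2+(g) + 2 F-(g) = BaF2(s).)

ΔHf° = 1·ΔHsub + 1·(ΣIE) + 1·D(F2) + 2·EA + U
-1207.1 = 1·(+180.0) + 1·(+1468.1) + 1·(+158.8) + 2·(-328.0) + U
U = -1207.1 − (+1150.9) = -2358.0 kJ/mol

U = -2358.0 kJ/mol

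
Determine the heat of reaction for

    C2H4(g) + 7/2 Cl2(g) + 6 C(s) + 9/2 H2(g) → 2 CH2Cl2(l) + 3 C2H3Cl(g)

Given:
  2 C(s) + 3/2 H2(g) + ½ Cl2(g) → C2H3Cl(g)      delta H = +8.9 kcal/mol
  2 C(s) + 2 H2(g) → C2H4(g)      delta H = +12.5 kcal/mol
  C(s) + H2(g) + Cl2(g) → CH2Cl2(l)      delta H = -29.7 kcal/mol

equation 1 × 3 (×3 to match 3 C2H3Cl(g) in the target): (3)·(+8.9) = +26.7 kcal/mol
equation 2 reversed (C2H4(g) must end up as a reactant): -12.5 kcal/mol
equation 3 × 2 (scale by 2 for the 2 CH2Cl2(l)): (2)·(-29.7) = -59.4 kcal/mol
delta H = (3)·(+8.9) + (-1)·(+12.5) + (2)·(-29.7) = -45.2 kcal/mol

delta H = -45.2 kcal/mol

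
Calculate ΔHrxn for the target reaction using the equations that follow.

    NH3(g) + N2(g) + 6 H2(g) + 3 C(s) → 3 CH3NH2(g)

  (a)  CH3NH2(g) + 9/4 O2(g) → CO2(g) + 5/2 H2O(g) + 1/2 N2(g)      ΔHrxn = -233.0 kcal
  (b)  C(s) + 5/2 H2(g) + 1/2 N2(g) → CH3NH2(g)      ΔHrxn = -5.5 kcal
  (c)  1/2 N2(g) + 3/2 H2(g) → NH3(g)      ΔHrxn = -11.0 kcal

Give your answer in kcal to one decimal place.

ΔHrxn = -5.5 kcal

(a): not needed (CO2(g) appears nowhere else).
(b) × 3 (scale by 3 for the 3 C(s)): (3)·(-5.5) = -16.5 kcal
(c) reversed (NH3(g) must end up as a reactant): +11.0 kcal
Since enthalpy is a state function, ΔHrxn = (-16.5) + (+11.0) = -5.5 kcal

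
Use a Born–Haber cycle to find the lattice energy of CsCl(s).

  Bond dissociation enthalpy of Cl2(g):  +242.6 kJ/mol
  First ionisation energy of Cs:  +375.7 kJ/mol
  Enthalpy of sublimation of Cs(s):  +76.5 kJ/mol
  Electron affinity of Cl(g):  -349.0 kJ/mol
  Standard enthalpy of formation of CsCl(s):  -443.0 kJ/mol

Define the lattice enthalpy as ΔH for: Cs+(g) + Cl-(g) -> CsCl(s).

ΔHf° = 1·ΔHsub + 1·(ΣIE) + 1/2·D(Cl2) + 1·EA + U
-443.0 = 1·(+76.5) + 1·(+375.7) + 1/2·(+242.6) + 1·(-349.0) + U
U = -443.0 − (+224.5) = -667.5 kJ/mol

U = -667.5 kJ/mol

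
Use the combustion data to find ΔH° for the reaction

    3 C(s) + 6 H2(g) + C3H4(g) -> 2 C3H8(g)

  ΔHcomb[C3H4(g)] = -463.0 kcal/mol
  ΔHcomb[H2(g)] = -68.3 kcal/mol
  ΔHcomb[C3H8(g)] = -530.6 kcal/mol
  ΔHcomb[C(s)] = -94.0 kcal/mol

With combustion enthalpies, reactants minus products:
= [3·(-94.0) + 6·(-68.3) + 1·(-463.0)] − [2·(-530.6)]
= -93.6 kcal/mol

ΔH° = -93.6 kcal/mol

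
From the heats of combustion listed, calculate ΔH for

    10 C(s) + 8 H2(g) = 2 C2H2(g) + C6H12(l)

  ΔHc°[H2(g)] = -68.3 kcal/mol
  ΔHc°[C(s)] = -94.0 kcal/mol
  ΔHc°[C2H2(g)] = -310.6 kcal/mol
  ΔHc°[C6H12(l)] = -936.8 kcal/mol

ΔH = 71.6 kcal/mol

Using ΔH = Σ nΔHc°(reactants) − Σ nΔHc°(products):
= [10·(-94.0) + 8·(-68.3)] − [2·(-310.6) + 1·(-936.8)]
= 71.6 kcal/mol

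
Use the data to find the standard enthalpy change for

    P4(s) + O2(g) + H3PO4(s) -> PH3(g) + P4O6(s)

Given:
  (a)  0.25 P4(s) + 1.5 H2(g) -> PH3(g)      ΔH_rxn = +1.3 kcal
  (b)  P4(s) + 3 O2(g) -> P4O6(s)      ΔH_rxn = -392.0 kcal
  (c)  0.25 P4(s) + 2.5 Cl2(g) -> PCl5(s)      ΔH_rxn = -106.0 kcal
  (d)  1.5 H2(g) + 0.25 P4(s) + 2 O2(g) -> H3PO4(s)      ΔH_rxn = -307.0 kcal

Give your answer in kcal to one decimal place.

ΔH_rxn = -83.7 kcal

(a) as written: +1.3 kcal
(b) as written: -392.0 kcal
(c): not needed.
(d) reversed: +307.0 kcal
ΔH_rxn = (+1.3) + (-392.0) + (+307.0) = -83.7 kcal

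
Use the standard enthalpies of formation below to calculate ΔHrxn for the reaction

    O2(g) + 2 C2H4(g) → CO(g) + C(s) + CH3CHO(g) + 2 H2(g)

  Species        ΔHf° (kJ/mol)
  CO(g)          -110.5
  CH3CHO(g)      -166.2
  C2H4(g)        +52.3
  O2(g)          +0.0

ΔHrxn = -381.3 kJ/mol

Products: 1·(-110.5) + 1·(+0.0) + 1·(-166.2) + 2·(+0.0) = -276.7
Reactants: 1·(+0.0) + 2·(+52.3) = +104.6
ΔHrxn = (-276.7) − (+104.6) = -381.3 kJ/mol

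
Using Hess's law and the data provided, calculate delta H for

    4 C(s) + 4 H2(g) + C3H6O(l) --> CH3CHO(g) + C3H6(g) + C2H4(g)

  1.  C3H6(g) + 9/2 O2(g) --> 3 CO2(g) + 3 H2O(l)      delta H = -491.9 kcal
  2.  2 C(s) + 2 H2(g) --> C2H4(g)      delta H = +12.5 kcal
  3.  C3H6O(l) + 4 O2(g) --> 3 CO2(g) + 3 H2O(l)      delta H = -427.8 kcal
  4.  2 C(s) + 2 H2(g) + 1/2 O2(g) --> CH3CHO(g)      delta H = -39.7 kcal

delta H = 36.9 kcal

eq. 1 reversed (C3H6(g) must end up as a product): +491.9 kcal
eq. 2 as written (C2H4(g) already on the product side): +12.5 kcal
eq. 3 as written (C3H6O(l) already on the reactant side): -427.8 kcal
eq. 4 as written (CH3CHO(g) already on the product side): -39.7 kcal
Since enthalpy is a state function, delta H = (+491.9) + (+12.5) + (-427.8) + (-39.7) = 36.9 kcal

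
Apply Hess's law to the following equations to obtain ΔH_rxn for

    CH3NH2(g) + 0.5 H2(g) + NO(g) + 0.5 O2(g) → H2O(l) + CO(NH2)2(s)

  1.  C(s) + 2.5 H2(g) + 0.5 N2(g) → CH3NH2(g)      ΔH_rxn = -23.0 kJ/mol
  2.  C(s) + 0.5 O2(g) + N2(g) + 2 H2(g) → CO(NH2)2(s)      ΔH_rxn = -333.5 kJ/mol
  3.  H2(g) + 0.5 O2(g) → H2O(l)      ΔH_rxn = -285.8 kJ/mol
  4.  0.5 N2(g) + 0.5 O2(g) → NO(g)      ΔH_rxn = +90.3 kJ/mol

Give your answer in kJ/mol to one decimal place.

ΔH_rxn = -686.6 kJ/mol

eq. 1 reversed: +23.0 kJ/mol
eq. 2 as written: -333.5 kJ/mol
eq. 3 as written: -285.8 kJ/mol
eq. 4 reversed: -90.3 kJ/mol
By Hess's law, ΔH_rxn = (-1)·(-23.0) + (1)·(-333.5) + (1)·(-285.8) + (-1)·(+90.3) = -686.6 kJ/mol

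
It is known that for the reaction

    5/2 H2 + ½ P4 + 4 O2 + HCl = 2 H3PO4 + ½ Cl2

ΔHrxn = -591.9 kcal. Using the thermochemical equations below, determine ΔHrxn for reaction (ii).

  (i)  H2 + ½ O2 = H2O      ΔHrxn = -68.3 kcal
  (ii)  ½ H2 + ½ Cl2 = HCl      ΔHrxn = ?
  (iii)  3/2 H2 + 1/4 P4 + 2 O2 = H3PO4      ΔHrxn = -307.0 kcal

ΔHrxn = -22.1 kcal

(i): not needed.
(ii) reversed: contributes −x
(iii) × 2: (2)·(-307.0) = -614.0 kcal
-591.9 = (-614.0) − x
x = (-591.9 − (-614.0)) / (-1) = -22.1 kcal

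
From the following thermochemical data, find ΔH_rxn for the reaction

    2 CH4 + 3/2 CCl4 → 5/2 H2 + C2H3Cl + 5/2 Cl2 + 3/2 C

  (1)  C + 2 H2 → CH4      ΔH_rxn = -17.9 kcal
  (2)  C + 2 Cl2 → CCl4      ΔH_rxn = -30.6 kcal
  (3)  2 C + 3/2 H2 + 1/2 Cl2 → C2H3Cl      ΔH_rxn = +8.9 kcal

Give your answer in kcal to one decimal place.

ΔH_rxn = 90.6 kcal

(1) reversed and × 2: (-2)·(-17.9) = +35.8 kcal
(2) reversed and × 3/2: (-3/2)·(-30.6) = +45.9 kcal
(3) as written: +8.9 kcal
Summing the manipulated equations, ΔH_rxn = (+35.8) + (+45.9) + (+8.9) = 90.6 kcal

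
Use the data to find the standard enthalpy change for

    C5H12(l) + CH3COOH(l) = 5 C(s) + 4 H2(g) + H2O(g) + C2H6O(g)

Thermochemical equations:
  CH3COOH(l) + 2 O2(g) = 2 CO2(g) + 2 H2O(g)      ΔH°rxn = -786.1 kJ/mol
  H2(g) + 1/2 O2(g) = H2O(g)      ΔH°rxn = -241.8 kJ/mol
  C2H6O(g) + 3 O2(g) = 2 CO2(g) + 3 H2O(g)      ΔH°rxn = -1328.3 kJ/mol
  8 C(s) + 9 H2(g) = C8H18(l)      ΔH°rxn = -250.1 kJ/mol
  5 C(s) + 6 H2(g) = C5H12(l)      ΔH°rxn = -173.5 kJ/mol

ΔH°rxn = 232.1 kJ/mol

equation 1 as written: -786.1 kJ/mol
equation 2 × 2: (2)·(-241.8) = -483.6 kJ/mol
equation 3 reversed: +1328.3 kJ/mol
equation 4: not needed.
equation 5 reversed: +173.5 kJ/mol
ΔH°rxn = (-786.1) + (-483.6) + (+1328.3) + (+173.5) = 232.1 kJ/mol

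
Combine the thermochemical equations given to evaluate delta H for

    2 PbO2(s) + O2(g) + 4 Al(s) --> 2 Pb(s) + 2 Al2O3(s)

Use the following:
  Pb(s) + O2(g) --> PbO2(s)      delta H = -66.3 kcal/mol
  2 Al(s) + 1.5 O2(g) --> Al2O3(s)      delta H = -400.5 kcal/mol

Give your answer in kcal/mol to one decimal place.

equation 1 reversed and × 2: (-2)·(-66.3) = +132.6 kcal/mol
equation 2 × 2: (2)·(-400.5) = -801.0 kcal/mol
delta H = (-2)·(-66.3) + (2)·(-400.5) = -668.4 kcal/mol

delta H = -668.4 kcal/mol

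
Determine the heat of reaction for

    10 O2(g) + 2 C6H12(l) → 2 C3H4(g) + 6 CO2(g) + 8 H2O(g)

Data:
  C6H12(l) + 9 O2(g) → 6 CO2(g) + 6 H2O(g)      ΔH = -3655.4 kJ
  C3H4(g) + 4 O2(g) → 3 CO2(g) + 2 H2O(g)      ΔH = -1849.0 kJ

ΔH = -3612.8 kJ

equation 1 × 2: (2)·(-3655.4) = -7310.8 kJ
equation 2 reversed and × 2: (-2)·(-1849.0) = +3698.0 kJ
ΔH = (2)·(-3655.4) + (-2)·(-1849.0) = -3612.8 kJ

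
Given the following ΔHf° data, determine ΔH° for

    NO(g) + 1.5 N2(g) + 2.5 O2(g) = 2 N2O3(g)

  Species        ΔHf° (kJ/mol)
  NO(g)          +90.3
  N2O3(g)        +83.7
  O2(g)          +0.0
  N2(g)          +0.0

ΔH° = 77.1 kJ/mol

Products: 2·(+83.7) = +167.4
Reactants: 1·(+90.3) + 3/2·(+0.0) + 5/2·(+0.0) = +90.3
ΔH° = (+167.4) − (+90.3) = 77.1 kJ/mol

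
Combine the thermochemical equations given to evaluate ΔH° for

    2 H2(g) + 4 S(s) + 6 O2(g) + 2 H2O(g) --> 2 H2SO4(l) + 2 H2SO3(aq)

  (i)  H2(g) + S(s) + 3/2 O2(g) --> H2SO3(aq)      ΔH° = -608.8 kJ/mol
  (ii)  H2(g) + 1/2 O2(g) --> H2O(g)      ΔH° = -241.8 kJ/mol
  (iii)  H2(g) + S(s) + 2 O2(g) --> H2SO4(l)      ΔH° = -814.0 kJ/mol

(i) × 2: (2)·(-608.8) = -1217.6 kJ/mol
(ii) reversed and × 2: (-2)·(-241.8) = +483.6 kJ/mol
(iii) × 2: (2)·(-814.0) = -1628.0 kJ/mol
ΔH° = (-1217.6) + (+483.6) + (-1628.0) = -2362.0 kJ/mol

ΔH° = -2362.0 kJ/mol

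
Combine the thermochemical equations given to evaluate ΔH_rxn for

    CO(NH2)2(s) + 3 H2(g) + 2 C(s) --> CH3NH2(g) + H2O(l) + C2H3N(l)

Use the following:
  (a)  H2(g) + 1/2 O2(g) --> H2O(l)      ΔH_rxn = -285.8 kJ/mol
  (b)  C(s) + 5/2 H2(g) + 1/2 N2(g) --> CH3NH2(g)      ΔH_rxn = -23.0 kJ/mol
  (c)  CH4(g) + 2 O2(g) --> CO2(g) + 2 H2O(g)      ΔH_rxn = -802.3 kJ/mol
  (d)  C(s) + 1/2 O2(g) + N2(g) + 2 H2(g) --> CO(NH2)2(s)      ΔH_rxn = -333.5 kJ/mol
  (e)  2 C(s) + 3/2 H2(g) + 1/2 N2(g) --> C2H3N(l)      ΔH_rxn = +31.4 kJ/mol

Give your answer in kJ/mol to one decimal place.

ΔH_rxn = 56.1 kJ/mol

(a) as written: -285.8 kJ/mol
(b) as written: -23.0 kJ/mol
(c): not needed.
(d) reversed: +333.5 kJ/mol
(e) as written: +31.4 kJ/mol
Summing the manipulated equations, ΔH_rxn = (-285.8) + (-23.0) + (+333.5) + (+31.4) = 56.1 kJ/mol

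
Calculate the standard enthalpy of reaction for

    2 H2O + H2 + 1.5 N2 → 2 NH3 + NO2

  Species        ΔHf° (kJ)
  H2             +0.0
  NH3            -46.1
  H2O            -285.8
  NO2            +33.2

ΔH°rxn = 512.6 kJ

Products: 2·(-46.1) + 1·(+33.2) = -59.0
Reactants: 2·(-285.8) + 1·(+0.0) + 3/2·(+0.0) = -571.6
ΔH°rxn = (-59.0) − (-571.6) = 512.6 kJ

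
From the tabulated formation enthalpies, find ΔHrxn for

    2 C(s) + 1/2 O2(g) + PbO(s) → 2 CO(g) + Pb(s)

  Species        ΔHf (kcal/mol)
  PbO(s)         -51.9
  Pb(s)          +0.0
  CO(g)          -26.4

ΔH°rxn = Σ nΔHf°(products) − Σ nΔHf°(reactants).
Products: 2·(-26.4) + 1·(+0.0) = -52.8
Reactants: 2·(+0.0) + 1/2·(+0.0) + 1·(-51.9) = -51.9
ΔHrxn = (-52.8) − (-51.9) = -0.9 kcal/mol

ΔHrxn = -0.9 kcal/mol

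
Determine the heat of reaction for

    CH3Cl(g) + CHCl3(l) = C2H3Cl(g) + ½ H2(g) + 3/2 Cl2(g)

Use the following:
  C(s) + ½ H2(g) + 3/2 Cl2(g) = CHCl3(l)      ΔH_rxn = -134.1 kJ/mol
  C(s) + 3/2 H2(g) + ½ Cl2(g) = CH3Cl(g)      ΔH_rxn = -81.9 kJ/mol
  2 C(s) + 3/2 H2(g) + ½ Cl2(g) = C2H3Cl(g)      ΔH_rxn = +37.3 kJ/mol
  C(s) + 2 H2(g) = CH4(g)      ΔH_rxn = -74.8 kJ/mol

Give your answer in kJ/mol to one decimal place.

ΔH_rxn = 253.3 kJ/mol

equation 1 reversed (reverse to put CHCl3(l) on the reactant side): +134.1 kJ/mol
equation 2 reversed (reverse to put CH3Cl(g) on the reactant side): +81.9 kJ/mol
equation 3 as written (C2H3Cl(g) already on the product side): +37.3 kJ/mol
equation 4: not needed (CH4(g) appears nowhere else).
By Hess's law, ΔH_rxn = (+134.1) + (+81.9) + (+37.3) = 253.3 kJ/mol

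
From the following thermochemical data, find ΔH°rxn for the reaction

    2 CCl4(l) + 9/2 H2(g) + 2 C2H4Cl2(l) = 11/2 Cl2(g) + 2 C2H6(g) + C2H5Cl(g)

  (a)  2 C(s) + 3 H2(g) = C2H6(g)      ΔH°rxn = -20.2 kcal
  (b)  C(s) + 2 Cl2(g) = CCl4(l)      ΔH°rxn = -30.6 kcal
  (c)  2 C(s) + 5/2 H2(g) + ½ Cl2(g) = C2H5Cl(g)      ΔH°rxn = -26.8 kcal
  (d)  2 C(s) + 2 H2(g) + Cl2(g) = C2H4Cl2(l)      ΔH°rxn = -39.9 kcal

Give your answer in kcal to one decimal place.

(a) × 2: (2)·(-20.2) = -40.4 kcal
(b) reversed and × 2: (-2)·(-30.6) = +61.2 kcal
(c) as written: -26.8 kcal
(d) reversed and × 2: (-2)·(-39.9) = +79.8 kcal
ΔH°rxn = (-40.4) + (+61.2) + (-26.8) + (+79.8) = 73.8 kcal

ΔH°rxn = 73.8 kcal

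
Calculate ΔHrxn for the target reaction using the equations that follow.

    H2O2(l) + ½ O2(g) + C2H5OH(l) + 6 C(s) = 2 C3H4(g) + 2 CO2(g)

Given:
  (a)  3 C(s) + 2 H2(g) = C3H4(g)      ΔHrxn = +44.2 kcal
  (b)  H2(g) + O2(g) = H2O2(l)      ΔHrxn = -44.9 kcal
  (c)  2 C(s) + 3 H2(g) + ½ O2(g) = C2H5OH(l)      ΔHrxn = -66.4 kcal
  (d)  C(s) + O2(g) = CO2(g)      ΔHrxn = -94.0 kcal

ΔHrxn = 11.7 kcal

(a) × 2 (scale by 2 for the 2 C3H4(g)): (2)·(+44.2) = +88.4 kcal
(b) reversed (reverse to put H2O2(l) on the reactant side): +44.9 kcal
(c) reversed (reverse to put C2H5OH(l) on the reactant side): +66.4 kcal
(d) × 2 (×2 to match 2 CO2(g) in the target): (2)·(-94.0) = -188.0 kcal
By Hess's law, ΔHrxn = (+88.4) + (+44.9) + (+66.4) + (-188.0) = 11.7 kcal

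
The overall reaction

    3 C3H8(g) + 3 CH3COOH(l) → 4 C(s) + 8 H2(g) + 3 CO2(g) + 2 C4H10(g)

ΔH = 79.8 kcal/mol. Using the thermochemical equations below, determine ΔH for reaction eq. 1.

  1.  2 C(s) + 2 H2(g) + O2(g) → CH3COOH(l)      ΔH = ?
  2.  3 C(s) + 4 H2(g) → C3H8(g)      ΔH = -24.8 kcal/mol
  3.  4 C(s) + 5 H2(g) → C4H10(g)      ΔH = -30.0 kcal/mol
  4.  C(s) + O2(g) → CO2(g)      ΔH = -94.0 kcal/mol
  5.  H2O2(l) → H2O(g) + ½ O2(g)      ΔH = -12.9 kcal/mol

eq. 1 reversed and × 3 (CH3COOH(l) must end up as a reactant; ×3 to match 3 CH3COOH(l) in the target): contributes −3·x
eq. 2 reversed and × 3 (C3H8(g) must end up as a reactant; scale by 3 for the 3 C3H8(g)): (-3)·(-24.8) = +74.4 kcal/mol
eq. 3 × 2 (scale by 2 for the 2 C4H10(g)): (2)·(-30.0) = -60.0 kcal/mol
eq. 4 × 3 (×3 to match 3 CO2(g) in the target): (3)·(-94.0) = -282.0 kcal/mol
eq. 5: not needed (H2O(g) appears nowhere else).
+79.8 = (+74.4) + (-60.0) + (-282.0) − 3·x
x = (+79.8 − (-267.6)) / (-3) = -115.8 kcal/mol

ΔH = -115.8 kcal/mol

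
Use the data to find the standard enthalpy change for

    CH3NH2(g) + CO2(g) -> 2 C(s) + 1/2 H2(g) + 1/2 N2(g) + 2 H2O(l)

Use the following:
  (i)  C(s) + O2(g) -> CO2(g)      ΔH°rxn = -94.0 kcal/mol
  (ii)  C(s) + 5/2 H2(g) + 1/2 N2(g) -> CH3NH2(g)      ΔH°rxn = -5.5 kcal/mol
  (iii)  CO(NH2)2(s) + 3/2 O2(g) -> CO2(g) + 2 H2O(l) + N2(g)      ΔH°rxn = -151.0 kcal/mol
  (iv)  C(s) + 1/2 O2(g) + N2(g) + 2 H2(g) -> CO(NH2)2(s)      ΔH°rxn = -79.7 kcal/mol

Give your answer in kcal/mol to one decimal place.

(i) reversed and × 2: (-2)·(-94.0) = +188.0 kcal/mol
(ii) reversed: +5.5 kcal/mol
(iii) as written: -151.0 kcal/mol
(iv) as written: -79.7 kcal/mol
Since enthalpy is a state function, ΔH°rxn = (-2)·(-94.0) + (-1)·(-5.5) + (1)·(-151.0) + (1)·(-79.7) = -37.2 kcal/mol

ΔH°rxn = -37.2 kcal/mol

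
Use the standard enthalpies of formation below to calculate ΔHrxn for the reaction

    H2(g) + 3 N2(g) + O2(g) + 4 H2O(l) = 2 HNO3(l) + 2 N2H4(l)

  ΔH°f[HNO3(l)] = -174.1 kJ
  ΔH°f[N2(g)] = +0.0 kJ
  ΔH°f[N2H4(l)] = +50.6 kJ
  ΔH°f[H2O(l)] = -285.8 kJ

ΔH°rxn = Σ nΔHf°(products) − Σ nΔHf°(reactants).
Products: 2·(-174.1) + 2·(+50.6) = -247.0
Reactants: 1·(+0.0) + 3·(+0.0) + 1·(+0.0) + 4·(-285.8) = -1143.2
ΔHrxn = (-247.0) − (-1143.2) = 896.2 kJ

ΔHrxn = 896.2 kJ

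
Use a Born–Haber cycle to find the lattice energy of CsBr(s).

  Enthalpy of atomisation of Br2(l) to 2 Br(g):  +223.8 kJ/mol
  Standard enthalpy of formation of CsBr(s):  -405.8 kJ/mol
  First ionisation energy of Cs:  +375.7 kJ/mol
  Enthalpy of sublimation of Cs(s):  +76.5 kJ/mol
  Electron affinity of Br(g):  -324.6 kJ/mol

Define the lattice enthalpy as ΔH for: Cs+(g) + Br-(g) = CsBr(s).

ΔHf° = 1·ΔHsub + 1·(ΣIE) + 1/2·D(Br2) + 1·EA + U
-405.8 = 1·(+76.5) + 1·(+375.7) + 1/2·(+223.8) + 1·(-324.6) + U
U = -405.8 − (+239.5) = -645.3 kJ/mol

U = -645.3 kJ/mol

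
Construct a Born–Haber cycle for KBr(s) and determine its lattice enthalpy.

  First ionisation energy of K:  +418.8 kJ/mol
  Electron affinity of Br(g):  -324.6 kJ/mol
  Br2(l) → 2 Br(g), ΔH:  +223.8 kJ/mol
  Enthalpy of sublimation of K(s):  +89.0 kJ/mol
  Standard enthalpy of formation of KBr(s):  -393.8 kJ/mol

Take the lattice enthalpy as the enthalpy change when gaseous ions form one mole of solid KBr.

U = -688.9 kJ/mol

ΔHf° = 1·ΔHsub + 1·(ΣIE) + 1/2·D(Br2) + 1·EA + U
-393.8 = 1·(+89.0) + 1·(+418.8) + 1/2·(+223.8) + 1·(-324.6) + U
U = -393.8 − (+295.1) = -688.9 kJ/mol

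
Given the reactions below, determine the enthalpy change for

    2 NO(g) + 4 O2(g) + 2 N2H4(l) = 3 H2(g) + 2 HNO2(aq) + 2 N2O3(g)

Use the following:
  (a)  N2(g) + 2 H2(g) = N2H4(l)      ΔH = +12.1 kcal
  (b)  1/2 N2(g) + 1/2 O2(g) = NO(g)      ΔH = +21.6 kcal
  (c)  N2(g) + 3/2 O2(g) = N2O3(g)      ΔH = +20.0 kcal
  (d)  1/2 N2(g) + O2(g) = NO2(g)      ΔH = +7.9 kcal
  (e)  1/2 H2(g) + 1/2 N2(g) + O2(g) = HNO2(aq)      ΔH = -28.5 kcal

ΔH = -84.4 kcal

(a) reversed and × 2: (-2)·(+12.1) = -24.2 kcal
(b) reversed and × 2: (-2)·(+21.6) = -43.2 kcal
(c) × 2: (2)·(+20.0) = +40.0 kcal
(d): not needed.
(e) × 2: (2)·(-28.5) = -57.0 kcal
ΔH = (-24.2) + (-43.2) + (+40.0) + (-57.0) = -84.4 kcal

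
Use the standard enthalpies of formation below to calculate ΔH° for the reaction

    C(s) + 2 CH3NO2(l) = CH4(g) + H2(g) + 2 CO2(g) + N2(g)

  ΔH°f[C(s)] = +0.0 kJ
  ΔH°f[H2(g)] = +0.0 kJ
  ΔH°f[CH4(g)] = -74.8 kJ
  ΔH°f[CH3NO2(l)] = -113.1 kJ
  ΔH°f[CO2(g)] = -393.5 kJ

ΔH° = -635.6 kJ

Products: 1·(-74.8) + 1·(+0.0) + 2·(-393.5) + 1·(+0.0) = -861.8
Reactants: 1·(+0.0) + 2·(-113.1) = -226.2
ΔH° = (-861.8) − (-226.2) = -635.6 kJ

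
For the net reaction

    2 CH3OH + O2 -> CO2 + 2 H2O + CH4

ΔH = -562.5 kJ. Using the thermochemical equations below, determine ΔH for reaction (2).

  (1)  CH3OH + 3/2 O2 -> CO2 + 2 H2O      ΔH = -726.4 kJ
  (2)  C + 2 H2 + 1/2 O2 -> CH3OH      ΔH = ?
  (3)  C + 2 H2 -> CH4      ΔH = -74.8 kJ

(1) as written: -726.4 kJ
(2) reversed: contributes −x
(3) as written: -74.8 kJ
-562.5 = (-726.4) + (-74.8) − x
x = (-562.5 − (-801.2)) / (-1) = -238.7 kJ

ΔH = -238.7 kJ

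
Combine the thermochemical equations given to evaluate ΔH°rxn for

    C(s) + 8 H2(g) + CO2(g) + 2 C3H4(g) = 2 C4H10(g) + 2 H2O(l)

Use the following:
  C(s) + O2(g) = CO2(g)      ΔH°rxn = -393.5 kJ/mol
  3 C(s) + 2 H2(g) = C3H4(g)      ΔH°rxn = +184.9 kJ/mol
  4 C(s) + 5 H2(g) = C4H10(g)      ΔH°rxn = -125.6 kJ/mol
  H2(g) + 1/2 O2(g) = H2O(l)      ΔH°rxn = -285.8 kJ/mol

equation 1 reversed: +393.5 kJ/mol
equation 2 reversed and × 2: (-2)·(+184.9) = -369.8 kJ/mol
equation 3 × 2: (2)·(-125.6) = -251.2 kJ/mol
equation 4 × 2: (2)·(-285.8) = -571.6 kJ/mol
ΔH°rxn = (-1)·(-393.5) + (-2)·(+184.9) + (2)·(-125.6) + (2)·(-285.8) = -799.1 kJ/mol

ΔH°rxn = -799.1 kJ/mol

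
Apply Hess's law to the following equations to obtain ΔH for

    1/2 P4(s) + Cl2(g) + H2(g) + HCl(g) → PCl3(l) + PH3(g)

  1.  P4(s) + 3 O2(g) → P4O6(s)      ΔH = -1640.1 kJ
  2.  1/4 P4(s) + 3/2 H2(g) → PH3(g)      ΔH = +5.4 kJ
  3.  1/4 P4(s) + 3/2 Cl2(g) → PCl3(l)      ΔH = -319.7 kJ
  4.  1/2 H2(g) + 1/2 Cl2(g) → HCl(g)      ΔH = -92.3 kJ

ΔH = -222.0 kJ

eq. 1: not needed (P4O6(s) appears nowhere else).
eq. 2 as written (PH3(g) already on the product side): +5.4 kJ
eq. 3 as written (PCl3(l) already on the product side): -319.7 kJ
eq. 4 reversed (reverse to put HCl(g) on the reactant side): +92.3 kJ
By Hess's law, ΔH = (+5.4) + (-319.7) + (+92.3) = -222.0 kJ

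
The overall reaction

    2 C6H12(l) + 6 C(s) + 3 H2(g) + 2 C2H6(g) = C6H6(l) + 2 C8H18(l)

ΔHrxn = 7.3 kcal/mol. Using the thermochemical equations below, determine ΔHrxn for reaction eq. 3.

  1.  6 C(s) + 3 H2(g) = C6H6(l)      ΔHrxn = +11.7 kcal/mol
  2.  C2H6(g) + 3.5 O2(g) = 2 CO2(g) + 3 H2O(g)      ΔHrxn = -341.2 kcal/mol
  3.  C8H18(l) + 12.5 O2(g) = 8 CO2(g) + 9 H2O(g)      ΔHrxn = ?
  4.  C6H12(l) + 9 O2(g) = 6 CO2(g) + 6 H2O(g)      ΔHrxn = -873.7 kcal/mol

eq. 1 as written: +11.7 kcal/mol
eq. 2 × 2: (2)·(-341.2) = -682.4 kcal/mol
eq. 3 reversed and × 2: contributes −2·x
eq. 4 × 2: (2)·(-873.7) = -1747.4 kcal/mol
+7.3 = (+11.7) + (-682.4) + (-1747.4) − 2·x
x = (+7.3 − (-2418.1)) / (-2) = -1212.7 kcal/mol

ΔHrxn = -1212.7 kcal/mol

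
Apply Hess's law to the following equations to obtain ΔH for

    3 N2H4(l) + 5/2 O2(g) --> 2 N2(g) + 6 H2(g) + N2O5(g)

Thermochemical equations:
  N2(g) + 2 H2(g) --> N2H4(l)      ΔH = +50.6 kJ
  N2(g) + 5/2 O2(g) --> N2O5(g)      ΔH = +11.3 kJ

ΔH = -140.5 kJ

equation 1 reversed and × 3 (N2H4(l) must end up as a reactant; ×3 to match 3 N2H4(l) in the target): (-3)·(+50.6) = -151.8 kJ
equation 2 as written (N2O5(g) already on the product side): +11.3 kJ
ΔH = (-3)·(+50.6) + (1)·(+11.3) = -140.5 kJ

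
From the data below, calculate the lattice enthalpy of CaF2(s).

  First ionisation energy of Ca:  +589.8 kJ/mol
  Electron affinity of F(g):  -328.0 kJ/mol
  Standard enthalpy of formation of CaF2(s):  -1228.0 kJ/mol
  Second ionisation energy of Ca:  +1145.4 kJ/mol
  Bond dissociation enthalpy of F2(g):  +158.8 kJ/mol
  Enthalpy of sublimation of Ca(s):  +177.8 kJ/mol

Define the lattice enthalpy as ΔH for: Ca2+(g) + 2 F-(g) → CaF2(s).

ΔHf° = 1·ΔHsub + 1·(ΣIE) + 1·D(F2) + 2·EA + U
-1228.0 = 1·(+177.8) + 1·(+1735.2) + 1·(+158.8) + 2·(-328.0) + U
U = -1228.0 − (+1415.8) = -2643.8 kJ/mol

U = -2643.8 kJ/mol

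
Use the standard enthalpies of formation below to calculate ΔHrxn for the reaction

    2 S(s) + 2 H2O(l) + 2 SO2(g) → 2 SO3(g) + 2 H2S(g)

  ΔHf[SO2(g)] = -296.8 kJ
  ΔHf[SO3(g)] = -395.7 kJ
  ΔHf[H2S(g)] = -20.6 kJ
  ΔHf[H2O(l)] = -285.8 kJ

Products: 2·(-395.7) + 2·(-20.6) = -832.6
Reactants: 2·(+0.0) + 2·(-285.8) + 2·(-296.8) = -1165.2
ΔHrxn = (-832.6) − (-1165.2) = 332.6 kJ

ΔHrxn = 332.6 kJ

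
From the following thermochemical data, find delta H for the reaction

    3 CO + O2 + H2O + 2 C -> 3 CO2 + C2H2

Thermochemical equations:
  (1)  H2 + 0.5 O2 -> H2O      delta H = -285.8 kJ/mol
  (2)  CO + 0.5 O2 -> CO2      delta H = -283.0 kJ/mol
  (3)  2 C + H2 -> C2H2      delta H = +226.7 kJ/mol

(1) reversed: +285.8 kJ/mol
(2) × 3: (3)·(-283.0) = -849.0 kJ/mol
(3) as written: +226.7 kJ/mol
delta H = (-1)·(-285.8) + (3)·(-283.0) + (1)·(+226.7) = -336.5 kJ/mol

delta H = -336.5 kJ/mol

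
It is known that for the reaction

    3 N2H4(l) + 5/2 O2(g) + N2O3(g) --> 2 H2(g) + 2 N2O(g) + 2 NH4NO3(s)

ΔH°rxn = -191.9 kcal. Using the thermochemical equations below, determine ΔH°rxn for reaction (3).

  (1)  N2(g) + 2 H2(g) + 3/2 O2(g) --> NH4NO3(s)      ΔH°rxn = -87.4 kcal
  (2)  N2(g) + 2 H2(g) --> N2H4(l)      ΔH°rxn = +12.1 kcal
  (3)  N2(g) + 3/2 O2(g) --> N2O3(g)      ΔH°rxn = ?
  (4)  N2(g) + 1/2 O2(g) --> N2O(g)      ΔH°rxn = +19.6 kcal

(1) × 2: (2)·(-87.4) = -174.8 kcal
(2) reversed and × 3: (-3)·(+12.1) = -36.3 kcal
(3) reversed: contributes −x
(4) × 2: (2)·(+19.6) = +39.2 kcal
-191.9 = (-174.8) + (-36.3) + (+39.2) − x
x = (-191.9 − (-171.9)) / (-1) = 20.0 kcal

ΔH°rxn = 20.0 kcal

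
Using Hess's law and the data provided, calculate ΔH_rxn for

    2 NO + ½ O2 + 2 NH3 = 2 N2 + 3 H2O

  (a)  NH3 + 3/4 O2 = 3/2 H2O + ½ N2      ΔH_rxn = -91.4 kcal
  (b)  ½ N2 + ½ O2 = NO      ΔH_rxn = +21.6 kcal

(a) × 2: (2)·(-91.4) = -182.8 kcal
(b) reversed and × 2: (-2)·(+21.6) = -43.2 kcal
Combining the equations, ΔH_rxn = (2)·(-91.4) + (-2)·(+21.6) = -226.0 kcal

ΔH_rxn = -226.0 kcal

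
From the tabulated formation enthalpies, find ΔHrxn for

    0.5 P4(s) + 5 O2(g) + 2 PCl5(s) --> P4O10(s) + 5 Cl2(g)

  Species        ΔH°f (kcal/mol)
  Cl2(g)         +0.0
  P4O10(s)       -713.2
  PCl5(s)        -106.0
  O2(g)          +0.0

Products: 1·(-713.2) + 5·(+0.0) = -713.2
Reactants: 1/2·(+0.0) + 5·(+0.0) + 2·(-106.0) = -212.0
ΔHrxn = (-713.2) − (-212.0) = -501.2 kcal/mol

ΔHrxn = -501.2 kcal/mol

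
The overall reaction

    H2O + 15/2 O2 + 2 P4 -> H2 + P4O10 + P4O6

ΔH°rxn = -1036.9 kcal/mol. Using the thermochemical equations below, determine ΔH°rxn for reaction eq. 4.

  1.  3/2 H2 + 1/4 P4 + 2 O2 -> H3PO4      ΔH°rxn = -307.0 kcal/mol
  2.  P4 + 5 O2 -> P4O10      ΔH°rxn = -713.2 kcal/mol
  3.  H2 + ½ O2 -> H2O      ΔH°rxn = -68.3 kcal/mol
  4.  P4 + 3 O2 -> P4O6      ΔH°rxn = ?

eq. 1: not needed (H3PO4 appears nowhere else).
eq. 2 as written (P4O10 already on the product side): -713.2 kcal/mol
eq. 3 reversed (reverse to put H2O on the reactant side): +68.3 kcal/mol
eq. 4 as written (P4O6 already on the product side): contributes x
-1036.9 = (-713.2) + (+68.3) + x
x = (-1036.9 − (-644.9)) / (1) = -392.0 kcal/mol

ΔH°rxn = -392.0 kcal/mol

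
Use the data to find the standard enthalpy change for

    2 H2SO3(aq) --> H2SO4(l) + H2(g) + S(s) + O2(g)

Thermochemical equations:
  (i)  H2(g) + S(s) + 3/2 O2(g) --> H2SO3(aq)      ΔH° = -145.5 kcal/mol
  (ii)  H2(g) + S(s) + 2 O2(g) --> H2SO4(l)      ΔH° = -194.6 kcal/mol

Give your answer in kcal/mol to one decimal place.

(i) reversed and × 2: (-2)·(-145.5) = +291.0 kcal/mol
(ii) as written: -194.6 kcal/mol
Since enthalpy is a state function, ΔH° = (-2)·(-145.5) + (1)·(-194.6) = 96.4 kcal/mol

ΔH° = 96.4 kcal/mol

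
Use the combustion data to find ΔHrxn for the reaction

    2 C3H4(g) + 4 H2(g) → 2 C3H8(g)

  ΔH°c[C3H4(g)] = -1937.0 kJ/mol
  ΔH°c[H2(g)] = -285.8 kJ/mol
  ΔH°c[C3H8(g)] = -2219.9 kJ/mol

ΔHrxn = -577.4 kJ/mol

Using ΔH = Σ nΔHc°(reactants) − Σ nΔHc°(products):
= [2·(-1937.0) + 4·(-285.8)] − [2·(-2219.9)]
= -577.4 kJ/mol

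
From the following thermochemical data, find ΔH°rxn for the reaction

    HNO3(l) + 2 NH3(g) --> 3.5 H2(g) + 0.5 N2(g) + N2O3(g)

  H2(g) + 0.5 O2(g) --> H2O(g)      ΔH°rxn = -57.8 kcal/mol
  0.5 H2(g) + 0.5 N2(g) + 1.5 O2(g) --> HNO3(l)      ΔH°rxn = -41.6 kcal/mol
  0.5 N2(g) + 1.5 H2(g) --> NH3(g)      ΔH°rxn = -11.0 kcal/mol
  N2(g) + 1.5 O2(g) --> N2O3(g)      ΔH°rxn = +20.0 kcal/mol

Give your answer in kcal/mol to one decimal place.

equation 1: not needed (H2O(g) appears nowhere else).
equation 2 reversed (reverse to put HNO3(l) on the reactant side): +41.6 kcal/mol
equation 3 reversed and × 2 (reverse to put NH3(g) on the reactant side; ×2 to match 2 NH3(g) in the target): (-2)·(-11.0) = +22.0 kcal/mol
equation 4 as written (N2O3(g) already on the product side): +20.0 kcal/mol
ΔH°rxn = (+41.6) + (+22.0) + (+20.0) = 83.6 kcal/mol

ΔH°rxn = 83.6 kcal/mol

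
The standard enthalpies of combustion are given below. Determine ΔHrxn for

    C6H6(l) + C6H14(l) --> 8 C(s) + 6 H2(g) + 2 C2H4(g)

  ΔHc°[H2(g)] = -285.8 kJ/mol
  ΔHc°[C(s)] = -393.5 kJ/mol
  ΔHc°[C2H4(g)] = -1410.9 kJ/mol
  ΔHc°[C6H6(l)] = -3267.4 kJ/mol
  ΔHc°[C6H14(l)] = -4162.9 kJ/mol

With combustion enthalpies, reactants minus products:
= [1·(-3267.4) + 1·(-4162.9)] − [8·(-393.5) + 6·(-285.8) + 2·(-1410.9)]
= 254.3 kJ/mol

ΔHrxn = 254.3 kJ/mol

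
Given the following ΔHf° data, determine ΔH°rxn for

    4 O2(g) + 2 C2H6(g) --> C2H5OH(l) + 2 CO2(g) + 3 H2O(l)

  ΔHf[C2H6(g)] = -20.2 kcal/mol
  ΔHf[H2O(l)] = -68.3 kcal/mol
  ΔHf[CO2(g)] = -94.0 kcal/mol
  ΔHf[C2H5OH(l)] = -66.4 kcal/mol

Products: 1·(-66.4) + 2·(-94.0) + 3·(-68.3) = -459.3
Reactants: 4·(+0.0) + 2·(-20.2) = -40.4
ΔH°rxn = (-459.3) − (-40.4) = -418.9 kcal/mol

ΔH°rxn = -418.9 kcal/mol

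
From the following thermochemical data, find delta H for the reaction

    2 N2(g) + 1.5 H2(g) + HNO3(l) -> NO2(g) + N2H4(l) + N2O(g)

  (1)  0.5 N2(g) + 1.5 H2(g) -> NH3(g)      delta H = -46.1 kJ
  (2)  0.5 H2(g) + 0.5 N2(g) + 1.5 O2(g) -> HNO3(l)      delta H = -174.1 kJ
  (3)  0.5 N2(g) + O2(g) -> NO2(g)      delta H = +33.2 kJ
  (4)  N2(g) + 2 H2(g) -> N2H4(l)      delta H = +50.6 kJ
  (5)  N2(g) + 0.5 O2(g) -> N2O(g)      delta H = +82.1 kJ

(1): not needed (NH3(g) appears nowhere else).
(2) reversed (reverse to put HNO3(l) on the reactant side): +174.1 kJ
(3) as written (NO2(g) already on the product side): +33.2 kJ
(4) as written (N2H4(l) already on the product side): +50.6 kJ
(5) as written (N2O(g) already on the product side): +82.1 kJ
Since enthalpy is a state function, delta H = (+174.1) + (+33.2) + (+50.6) + (+82.1) = 340.0 kJ

delta H = 340.0 kJ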